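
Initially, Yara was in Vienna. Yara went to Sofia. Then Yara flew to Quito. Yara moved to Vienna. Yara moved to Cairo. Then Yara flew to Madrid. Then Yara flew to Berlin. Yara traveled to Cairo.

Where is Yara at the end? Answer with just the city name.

Answer: Cairo

Derivation:
Tracking Yara's location:
Start: Yara is in Vienna.
After move 1: Vienna -> Sofia. Yara is in Sofia.
After move 2: Sofia -> Quito. Yara is in Quito.
After move 3: Quito -> Vienna. Yara is in Vienna.
After move 4: Vienna -> Cairo. Yara is in Cairo.
After move 5: Cairo -> Madrid. Yara is in Madrid.
After move 6: Madrid -> Berlin. Yara is in Berlin.
After move 7: Berlin -> Cairo. Yara is in Cairo.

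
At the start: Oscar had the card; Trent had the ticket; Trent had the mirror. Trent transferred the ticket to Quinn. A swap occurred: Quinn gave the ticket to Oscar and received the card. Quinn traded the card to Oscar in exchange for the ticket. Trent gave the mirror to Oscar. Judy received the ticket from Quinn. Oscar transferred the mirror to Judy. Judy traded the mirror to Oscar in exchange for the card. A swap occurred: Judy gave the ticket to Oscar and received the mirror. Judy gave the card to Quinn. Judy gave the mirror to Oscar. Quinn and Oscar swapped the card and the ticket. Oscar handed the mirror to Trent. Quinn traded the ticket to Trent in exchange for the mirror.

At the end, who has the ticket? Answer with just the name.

Answer: Trent

Derivation:
Tracking all object holders:
Start: card:Oscar, ticket:Trent, mirror:Trent
Event 1 (give ticket: Trent -> Quinn). State: card:Oscar, ticket:Quinn, mirror:Trent
Event 2 (swap ticket<->card: now ticket:Oscar, card:Quinn). State: card:Quinn, ticket:Oscar, mirror:Trent
Event 3 (swap card<->ticket: now card:Oscar, ticket:Quinn). State: card:Oscar, ticket:Quinn, mirror:Trent
Event 4 (give mirror: Trent -> Oscar). State: card:Oscar, ticket:Quinn, mirror:Oscar
Event 5 (give ticket: Quinn -> Judy). State: card:Oscar, ticket:Judy, mirror:Oscar
Event 6 (give mirror: Oscar -> Judy). State: card:Oscar, ticket:Judy, mirror:Judy
Event 7 (swap mirror<->card: now mirror:Oscar, card:Judy). State: card:Judy, ticket:Judy, mirror:Oscar
Event 8 (swap ticket<->mirror: now ticket:Oscar, mirror:Judy). State: card:Judy, ticket:Oscar, mirror:Judy
Event 9 (give card: Judy -> Quinn). State: card:Quinn, ticket:Oscar, mirror:Judy
Event 10 (give mirror: Judy -> Oscar). State: card:Quinn, ticket:Oscar, mirror:Oscar
Event 11 (swap card<->ticket: now card:Oscar, ticket:Quinn). State: card:Oscar, ticket:Quinn, mirror:Oscar
Event 12 (give mirror: Oscar -> Trent). State: card:Oscar, ticket:Quinn, mirror:Trent
Event 13 (swap ticket<->mirror: now ticket:Trent, mirror:Quinn). State: card:Oscar, ticket:Trent, mirror:Quinn

Final state: card:Oscar, ticket:Trent, mirror:Quinn
The ticket is held by Trent.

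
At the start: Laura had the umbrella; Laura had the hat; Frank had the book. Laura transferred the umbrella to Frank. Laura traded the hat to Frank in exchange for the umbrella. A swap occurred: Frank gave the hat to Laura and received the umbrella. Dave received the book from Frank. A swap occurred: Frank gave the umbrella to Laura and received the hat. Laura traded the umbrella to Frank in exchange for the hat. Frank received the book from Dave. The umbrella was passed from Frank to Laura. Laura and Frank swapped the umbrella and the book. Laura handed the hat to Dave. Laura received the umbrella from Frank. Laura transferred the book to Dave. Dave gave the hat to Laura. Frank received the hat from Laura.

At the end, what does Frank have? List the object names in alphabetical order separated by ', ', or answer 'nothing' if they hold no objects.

Tracking all object holders:
Start: umbrella:Laura, hat:Laura, book:Frank
Event 1 (give umbrella: Laura -> Frank). State: umbrella:Frank, hat:Laura, book:Frank
Event 2 (swap hat<->umbrella: now hat:Frank, umbrella:Laura). State: umbrella:Laura, hat:Frank, book:Frank
Event 3 (swap hat<->umbrella: now hat:Laura, umbrella:Frank). State: umbrella:Frank, hat:Laura, book:Frank
Event 4 (give book: Frank -> Dave). State: umbrella:Frank, hat:Laura, book:Dave
Event 5 (swap umbrella<->hat: now umbrella:Laura, hat:Frank). State: umbrella:Laura, hat:Frank, book:Dave
Event 6 (swap umbrella<->hat: now umbrella:Frank, hat:Laura). State: umbrella:Frank, hat:Laura, book:Dave
Event 7 (give book: Dave -> Frank). State: umbrella:Frank, hat:Laura, book:Frank
Event 8 (give umbrella: Frank -> Laura). State: umbrella:Laura, hat:Laura, book:Frank
Event 9 (swap umbrella<->book: now umbrella:Frank, book:Laura). State: umbrella:Frank, hat:Laura, book:Laura
Event 10 (give hat: Laura -> Dave). State: umbrella:Frank, hat:Dave, book:Laura
Event 11 (give umbrella: Frank -> Laura). State: umbrella:Laura, hat:Dave, book:Laura
Event 12 (give book: Laura -> Dave). State: umbrella:Laura, hat:Dave, book:Dave
Event 13 (give hat: Dave -> Laura). State: umbrella:Laura, hat:Laura, book:Dave
Event 14 (give hat: Laura -> Frank). State: umbrella:Laura, hat:Frank, book:Dave

Final state: umbrella:Laura, hat:Frank, book:Dave
Frank holds: hat.

Answer: hat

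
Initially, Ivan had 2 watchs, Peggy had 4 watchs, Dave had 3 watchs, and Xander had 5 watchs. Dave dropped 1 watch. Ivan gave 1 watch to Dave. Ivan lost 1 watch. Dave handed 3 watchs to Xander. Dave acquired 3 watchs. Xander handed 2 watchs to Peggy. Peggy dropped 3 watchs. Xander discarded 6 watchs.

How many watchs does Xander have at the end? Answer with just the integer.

Answer: 0

Derivation:
Tracking counts step by step:
Start: Ivan=2, Peggy=4, Dave=3, Xander=5
Event 1 (Dave -1): Dave: 3 -> 2. State: Ivan=2, Peggy=4, Dave=2, Xander=5
Event 2 (Ivan -> Dave, 1): Ivan: 2 -> 1, Dave: 2 -> 3. State: Ivan=1, Peggy=4, Dave=3, Xander=5
Event 3 (Ivan -1): Ivan: 1 -> 0. State: Ivan=0, Peggy=4, Dave=3, Xander=5
Event 4 (Dave -> Xander, 3): Dave: 3 -> 0, Xander: 5 -> 8. State: Ivan=0, Peggy=4, Dave=0, Xander=8
Event 5 (Dave +3): Dave: 0 -> 3. State: Ivan=0, Peggy=4, Dave=3, Xander=8
Event 6 (Xander -> Peggy, 2): Xander: 8 -> 6, Peggy: 4 -> 6. State: Ivan=0, Peggy=6, Dave=3, Xander=6
Event 7 (Peggy -3): Peggy: 6 -> 3. State: Ivan=0, Peggy=3, Dave=3, Xander=6
Event 8 (Xander -6): Xander: 6 -> 0. State: Ivan=0, Peggy=3, Dave=3, Xander=0

Xander's final count: 0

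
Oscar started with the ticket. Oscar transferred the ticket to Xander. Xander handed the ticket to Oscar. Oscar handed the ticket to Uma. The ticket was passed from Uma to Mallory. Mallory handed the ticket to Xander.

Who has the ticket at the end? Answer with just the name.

Tracking the ticket through each event:
Start: Oscar has the ticket.
After event 1: Xander has the ticket.
After event 2: Oscar has the ticket.
After event 3: Uma has the ticket.
After event 4: Mallory has the ticket.
After event 5: Xander has the ticket.

Answer: Xander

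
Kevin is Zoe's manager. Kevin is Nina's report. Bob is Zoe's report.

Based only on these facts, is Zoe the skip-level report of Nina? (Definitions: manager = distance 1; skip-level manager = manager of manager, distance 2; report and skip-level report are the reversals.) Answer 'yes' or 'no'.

Answer: yes

Derivation:
Reconstructing the manager chain from the given facts:
  Nina -> Kevin -> Zoe -> Bob
(each arrow means 'manager of the next')
Positions in the chain (0 = top):
  position of Nina: 0
  position of Kevin: 1
  position of Zoe: 2
  position of Bob: 3

Zoe is at position 2, Nina is at position 0; signed distance (j - i) = -2.
'skip-level report' requires j - i = -2. Actual distance is -2, so the relation HOLDS.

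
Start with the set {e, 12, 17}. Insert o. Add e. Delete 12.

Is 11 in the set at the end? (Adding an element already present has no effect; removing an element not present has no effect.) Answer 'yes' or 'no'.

Answer: no

Derivation:
Tracking the set through each operation:
Start: {12, 17, e}
Event 1 (add o): added. Set: {12, 17, e, o}
Event 2 (add e): already present, no change. Set: {12, 17, e, o}
Event 3 (remove 12): removed. Set: {17, e, o}

Final set: {17, e, o} (size 3)
11 is NOT in the final set.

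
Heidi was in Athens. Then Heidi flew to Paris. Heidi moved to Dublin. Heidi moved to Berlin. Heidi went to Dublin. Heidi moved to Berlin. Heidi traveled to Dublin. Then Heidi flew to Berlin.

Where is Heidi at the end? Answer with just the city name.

Answer: Berlin

Derivation:
Tracking Heidi's location:
Start: Heidi is in Athens.
After move 1: Athens -> Paris. Heidi is in Paris.
After move 2: Paris -> Dublin. Heidi is in Dublin.
After move 3: Dublin -> Berlin. Heidi is in Berlin.
After move 4: Berlin -> Dublin. Heidi is in Dublin.
After move 5: Dublin -> Berlin. Heidi is in Berlin.
After move 6: Berlin -> Dublin. Heidi is in Dublin.
After move 7: Dublin -> Berlin. Heidi is in Berlin.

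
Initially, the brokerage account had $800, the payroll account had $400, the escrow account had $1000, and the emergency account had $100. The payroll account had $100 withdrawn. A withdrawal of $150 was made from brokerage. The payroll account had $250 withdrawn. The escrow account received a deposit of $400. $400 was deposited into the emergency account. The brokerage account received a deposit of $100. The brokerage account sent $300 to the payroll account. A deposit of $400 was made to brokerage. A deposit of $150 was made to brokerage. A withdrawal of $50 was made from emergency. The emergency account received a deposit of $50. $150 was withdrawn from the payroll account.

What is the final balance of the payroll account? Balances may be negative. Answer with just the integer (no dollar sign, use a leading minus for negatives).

Tracking account balances step by step:
Start: brokerage=800, payroll=400, escrow=1000, emergency=100
Event 1 (withdraw 100 from payroll): payroll: 400 - 100 = 300. Balances: brokerage=800, payroll=300, escrow=1000, emergency=100
Event 2 (withdraw 150 from brokerage): brokerage: 800 - 150 = 650. Balances: brokerage=650, payroll=300, escrow=1000, emergency=100
Event 3 (withdraw 250 from payroll): payroll: 300 - 250 = 50. Balances: brokerage=650, payroll=50, escrow=1000, emergency=100
Event 4 (deposit 400 to escrow): escrow: 1000 + 400 = 1400. Balances: brokerage=650, payroll=50, escrow=1400, emergency=100
Event 5 (deposit 400 to emergency): emergency: 100 + 400 = 500. Balances: brokerage=650, payroll=50, escrow=1400, emergency=500
Event 6 (deposit 100 to brokerage): brokerage: 650 + 100 = 750. Balances: brokerage=750, payroll=50, escrow=1400, emergency=500
Event 7 (transfer 300 brokerage -> payroll): brokerage: 750 - 300 = 450, payroll: 50 + 300 = 350. Balances: brokerage=450, payroll=350, escrow=1400, emergency=500
Event 8 (deposit 400 to brokerage): brokerage: 450 + 400 = 850. Balances: brokerage=850, payroll=350, escrow=1400, emergency=500
Event 9 (deposit 150 to brokerage): brokerage: 850 + 150 = 1000. Balances: brokerage=1000, payroll=350, escrow=1400, emergency=500
Event 10 (withdraw 50 from emergency): emergency: 500 - 50 = 450. Balances: brokerage=1000, payroll=350, escrow=1400, emergency=450
Event 11 (deposit 50 to emergency): emergency: 450 + 50 = 500. Balances: brokerage=1000, payroll=350, escrow=1400, emergency=500
Event 12 (withdraw 150 from payroll): payroll: 350 - 150 = 200. Balances: brokerage=1000, payroll=200, escrow=1400, emergency=500

Final balance of payroll: 200

Answer: 200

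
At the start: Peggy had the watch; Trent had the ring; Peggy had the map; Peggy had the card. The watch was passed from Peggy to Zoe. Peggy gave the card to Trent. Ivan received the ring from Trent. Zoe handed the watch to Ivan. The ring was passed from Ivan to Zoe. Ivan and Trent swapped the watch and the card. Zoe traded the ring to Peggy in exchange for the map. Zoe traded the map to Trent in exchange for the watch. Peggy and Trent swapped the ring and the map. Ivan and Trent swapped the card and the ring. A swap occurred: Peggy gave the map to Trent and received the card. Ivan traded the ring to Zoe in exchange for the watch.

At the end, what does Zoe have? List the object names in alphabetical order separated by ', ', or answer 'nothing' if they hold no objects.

Answer: ring

Derivation:
Tracking all object holders:
Start: watch:Peggy, ring:Trent, map:Peggy, card:Peggy
Event 1 (give watch: Peggy -> Zoe). State: watch:Zoe, ring:Trent, map:Peggy, card:Peggy
Event 2 (give card: Peggy -> Trent). State: watch:Zoe, ring:Trent, map:Peggy, card:Trent
Event 3 (give ring: Trent -> Ivan). State: watch:Zoe, ring:Ivan, map:Peggy, card:Trent
Event 4 (give watch: Zoe -> Ivan). State: watch:Ivan, ring:Ivan, map:Peggy, card:Trent
Event 5 (give ring: Ivan -> Zoe). State: watch:Ivan, ring:Zoe, map:Peggy, card:Trent
Event 6 (swap watch<->card: now watch:Trent, card:Ivan). State: watch:Trent, ring:Zoe, map:Peggy, card:Ivan
Event 7 (swap ring<->map: now ring:Peggy, map:Zoe). State: watch:Trent, ring:Peggy, map:Zoe, card:Ivan
Event 8 (swap map<->watch: now map:Trent, watch:Zoe). State: watch:Zoe, ring:Peggy, map:Trent, card:Ivan
Event 9 (swap ring<->map: now ring:Trent, map:Peggy). State: watch:Zoe, ring:Trent, map:Peggy, card:Ivan
Event 10 (swap card<->ring: now card:Trent, ring:Ivan). State: watch:Zoe, ring:Ivan, map:Peggy, card:Trent
Event 11 (swap map<->card: now map:Trent, card:Peggy). State: watch:Zoe, ring:Ivan, map:Trent, card:Peggy
Event 12 (swap ring<->watch: now ring:Zoe, watch:Ivan). State: watch:Ivan, ring:Zoe, map:Trent, card:Peggy

Final state: watch:Ivan, ring:Zoe, map:Trent, card:Peggy
Zoe holds: ring.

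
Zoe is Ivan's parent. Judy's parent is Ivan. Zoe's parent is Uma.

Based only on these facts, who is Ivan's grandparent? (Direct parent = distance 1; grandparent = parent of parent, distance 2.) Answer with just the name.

Reconstructing the parent chain from the given facts:
  Uma -> Zoe -> Ivan -> Judy
(each arrow means 'parent of the next')
Positions in the chain (0 = top):
  position of Uma: 0
  position of Zoe: 1
  position of Ivan: 2
  position of Judy: 3

Ivan is at position 2; the grandparent is 2 steps up the chain, i.e. position 0: Uma.

Answer: Uma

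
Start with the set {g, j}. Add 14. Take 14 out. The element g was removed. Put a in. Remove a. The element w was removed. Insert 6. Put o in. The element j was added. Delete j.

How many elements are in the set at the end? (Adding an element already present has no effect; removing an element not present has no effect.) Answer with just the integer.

Answer: 2

Derivation:
Tracking the set through each operation:
Start: {g, j}
Event 1 (add 14): added. Set: {14, g, j}
Event 2 (remove 14): removed. Set: {g, j}
Event 3 (remove g): removed. Set: {j}
Event 4 (add a): added. Set: {a, j}
Event 5 (remove a): removed. Set: {j}
Event 6 (remove w): not present, no change. Set: {j}
Event 7 (add 6): added. Set: {6, j}
Event 8 (add o): added. Set: {6, j, o}
Event 9 (add j): already present, no change. Set: {6, j, o}
Event 10 (remove j): removed. Set: {6, o}

Final set: {6, o} (size 2)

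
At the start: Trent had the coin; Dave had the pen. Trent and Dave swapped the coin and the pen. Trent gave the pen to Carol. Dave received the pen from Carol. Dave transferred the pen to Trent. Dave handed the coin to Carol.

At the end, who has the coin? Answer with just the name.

Answer: Carol

Derivation:
Tracking all object holders:
Start: coin:Trent, pen:Dave
Event 1 (swap coin<->pen: now coin:Dave, pen:Trent). State: coin:Dave, pen:Trent
Event 2 (give pen: Trent -> Carol). State: coin:Dave, pen:Carol
Event 3 (give pen: Carol -> Dave). State: coin:Dave, pen:Dave
Event 4 (give pen: Dave -> Trent). State: coin:Dave, pen:Trent
Event 5 (give coin: Dave -> Carol). State: coin:Carol, pen:Trent

Final state: coin:Carol, pen:Trent
The coin is held by Carol.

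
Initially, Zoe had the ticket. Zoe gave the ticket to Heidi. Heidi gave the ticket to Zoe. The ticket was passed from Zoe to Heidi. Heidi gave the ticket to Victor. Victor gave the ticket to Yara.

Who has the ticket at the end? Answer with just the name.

Tracking the ticket through each event:
Start: Zoe has the ticket.
After event 1: Heidi has the ticket.
After event 2: Zoe has the ticket.
After event 3: Heidi has the ticket.
After event 4: Victor has the ticket.
After event 5: Yara has the ticket.

Answer: Yara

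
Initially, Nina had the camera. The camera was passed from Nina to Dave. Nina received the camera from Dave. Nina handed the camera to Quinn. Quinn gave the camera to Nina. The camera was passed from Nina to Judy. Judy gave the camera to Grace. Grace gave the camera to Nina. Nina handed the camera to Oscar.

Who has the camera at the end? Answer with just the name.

Tracking the camera through each event:
Start: Nina has the camera.
After event 1: Dave has the camera.
After event 2: Nina has the camera.
After event 3: Quinn has the camera.
After event 4: Nina has the camera.
After event 5: Judy has the camera.
After event 6: Grace has the camera.
After event 7: Nina has the camera.
After event 8: Oscar has the camera.

Answer: Oscar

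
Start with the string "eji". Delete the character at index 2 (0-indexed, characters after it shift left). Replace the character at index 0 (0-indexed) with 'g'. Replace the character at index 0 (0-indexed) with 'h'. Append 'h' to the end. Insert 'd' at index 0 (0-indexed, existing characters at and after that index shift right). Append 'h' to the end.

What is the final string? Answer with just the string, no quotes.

Answer: dhjhh

Derivation:
Applying each edit step by step:
Start: "eji"
Op 1 (delete idx 2 = 'i'): "eji" -> "ej"
Op 2 (replace idx 0: 'e' -> 'g'): "ej" -> "gj"
Op 3 (replace idx 0: 'g' -> 'h'): "gj" -> "hj"
Op 4 (append 'h'): "hj" -> "hjh"
Op 5 (insert 'd' at idx 0): "hjh" -> "dhjh"
Op 6 (append 'h'): "dhjh" -> "dhjhh"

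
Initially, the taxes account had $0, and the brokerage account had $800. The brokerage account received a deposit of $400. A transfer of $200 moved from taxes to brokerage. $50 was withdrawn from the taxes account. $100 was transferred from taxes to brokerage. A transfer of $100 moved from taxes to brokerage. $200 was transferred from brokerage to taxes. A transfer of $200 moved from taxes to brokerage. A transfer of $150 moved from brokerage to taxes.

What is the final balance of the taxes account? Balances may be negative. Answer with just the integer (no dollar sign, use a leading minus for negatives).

Answer: -300

Derivation:
Tracking account balances step by step:
Start: taxes=0, brokerage=800
Event 1 (deposit 400 to brokerage): brokerage: 800 + 400 = 1200. Balances: taxes=0, brokerage=1200
Event 2 (transfer 200 taxes -> brokerage): taxes: 0 - 200 = -200, brokerage: 1200 + 200 = 1400. Balances: taxes=-200, brokerage=1400
Event 3 (withdraw 50 from taxes): taxes: -200 - 50 = -250. Balances: taxes=-250, brokerage=1400
Event 4 (transfer 100 taxes -> brokerage): taxes: -250 - 100 = -350, brokerage: 1400 + 100 = 1500. Balances: taxes=-350, brokerage=1500
Event 5 (transfer 100 taxes -> brokerage): taxes: -350 - 100 = -450, brokerage: 1500 + 100 = 1600. Balances: taxes=-450, brokerage=1600
Event 6 (transfer 200 brokerage -> taxes): brokerage: 1600 - 200 = 1400, taxes: -450 + 200 = -250. Balances: taxes=-250, brokerage=1400
Event 7 (transfer 200 taxes -> brokerage): taxes: -250 - 200 = -450, brokerage: 1400 + 200 = 1600. Balances: taxes=-450, brokerage=1600
Event 8 (transfer 150 brokerage -> taxes): brokerage: 1600 - 150 = 1450, taxes: -450 + 150 = -300. Balances: taxes=-300, brokerage=1450

Final balance of taxes: -300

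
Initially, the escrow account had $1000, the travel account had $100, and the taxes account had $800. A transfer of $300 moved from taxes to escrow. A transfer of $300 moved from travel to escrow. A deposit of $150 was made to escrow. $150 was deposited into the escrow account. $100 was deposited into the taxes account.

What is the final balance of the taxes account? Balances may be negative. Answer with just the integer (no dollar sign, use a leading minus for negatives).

Tracking account balances step by step:
Start: escrow=1000, travel=100, taxes=800
Event 1 (transfer 300 taxes -> escrow): taxes: 800 - 300 = 500, escrow: 1000 + 300 = 1300. Balances: escrow=1300, travel=100, taxes=500
Event 2 (transfer 300 travel -> escrow): travel: 100 - 300 = -200, escrow: 1300 + 300 = 1600. Balances: escrow=1600, travel=-200, taxes=500
Event 3 (deposit 150 to escrow): escrow: 1600 + 150 = 1750. Balances: escrow=1750, travel=-200, taxes=500
Event 4 (deposit 150 to escrow): escrow: 1750 + 150 = 1900. Balances: escrow=1900, travel=-200, taxes=500
Event 5 (deposit 100 to taxes): taxes: 500 + 100 = 600. Balances: escrow=1900, travel=-200, taxes=600

Final balance of taxes: 600

Answer: 600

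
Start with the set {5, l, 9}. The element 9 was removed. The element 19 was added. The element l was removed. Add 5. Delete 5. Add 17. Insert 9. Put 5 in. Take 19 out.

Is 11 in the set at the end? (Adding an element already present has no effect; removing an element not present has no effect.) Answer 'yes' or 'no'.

Answer: no

Derivation:
Tracking the set through each operation:
Start: {5, 9, l}
Event 1 (remove 9): removed. Set: {5, l}
Event 2 (add 19): added. Set: {19, 5, l}
Event 3 (remove l): removed. Set: {19, 5}
Event 4 (add 5): already present, no change. Set: {19, 5}
Event 5 (remove 5): removed. Set: {19}
Event 6 (add 17): added. Set: {17, 19}
Event 7 (add 9): added. Set: {17, 19, 9}
Event 8 (add 5): added. Set: {17, 19, 5, 9}
Event 9 (remove 19): removed. Set: {17, 5, 9}

Final set: {17, 5, 9} (size 3)
11 is NOT in the final set.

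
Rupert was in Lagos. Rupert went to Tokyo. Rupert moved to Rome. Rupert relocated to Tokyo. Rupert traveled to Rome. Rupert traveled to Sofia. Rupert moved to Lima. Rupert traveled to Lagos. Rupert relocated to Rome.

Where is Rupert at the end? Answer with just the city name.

Tracking Rupert's location:
Start: Rupert is in Lagos.
After move 1: Lagos -> Tokyo. Rupert is in Tokyo.
After move 2: Tokyo -> Rome. Rupert is in Rome.
After move 3: Rome -> Tokyo. Rupert is in Tokyo.
After move 4: Tokyo -> Rome. Rupert is in Rome.
After move 5: Rome -> Sofia. Rupert is in Sofia.
After move 6: Sofia -> Lima. Rupert is in Lima.
After move 7: Lima -> Lagos. Rupert is in Lagos.
After move 8: Lagos -> Rome. Rupert is in Rome.

Answer: Rome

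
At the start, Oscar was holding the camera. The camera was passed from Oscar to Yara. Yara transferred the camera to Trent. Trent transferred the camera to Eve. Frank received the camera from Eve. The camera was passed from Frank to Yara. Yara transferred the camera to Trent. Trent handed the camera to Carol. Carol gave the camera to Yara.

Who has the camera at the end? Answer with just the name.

Tracking the camera through each event:
Start: Oscar has the camera.
After event 1: Yara has the camera.
After event 2: Trent has the camera.
After event 3: Eve has the camera.
After event 4: Frank has the camera.
After event 5: Yara has the camera.
After event 6: Trent has the camera.
After event 7: Carol has the camera.
After event 8: Yara has the camera.

Answer: Yara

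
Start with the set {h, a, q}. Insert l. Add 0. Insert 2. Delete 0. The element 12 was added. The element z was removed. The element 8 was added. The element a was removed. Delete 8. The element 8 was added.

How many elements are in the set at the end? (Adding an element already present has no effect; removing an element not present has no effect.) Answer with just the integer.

Tracking the set through each operation:
Start: {a, h, q}
Event 1 (add l): added. Set: {a, h, l, q}
Event 2 (add 0): added. Set: {0, a, h, l, q}
Event 3 (add 2): added. Set: {0, 2, a, h, l, q}
Event 4 (remove 0): removed. Set: {2, a, h, l, q}
Event 5 (add 12): added. Set: {12, 2, a, h, l, q}
Event 6 (remove z): not present, no change. Set: {12, 2, a, h, l, q}
Event 7 (add 8): added. Set: {12, 2, 8, a, h, l, q}
Event 8 (remove a): removed. Set: {12, 2, 8, h, l, q}
Event 9 (remove 8): removed. Set: {12, 2, h, l, q}
Event 10 (add 8): added. Set: {12, 2, 8, h, l, q}

Final set: {12, 2, 8, h, l, q} (size 6)

Answer: 6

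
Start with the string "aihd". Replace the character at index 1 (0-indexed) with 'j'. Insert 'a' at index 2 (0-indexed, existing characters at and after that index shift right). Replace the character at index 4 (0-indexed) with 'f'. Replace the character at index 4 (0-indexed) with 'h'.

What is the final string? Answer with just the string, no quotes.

Applying each edit step by step:
Start: "aihd"
Op 1 (replace idx 1: 'i' -> 'j'): "aihd" -> "ajhd"
Op 2 (insert 'a' at idx 2): "ajhd" -> "ajahd"
Op 3 (replace idx 4: 'd' -> 'f'): "ajahd" -> "ajahf"
Op 4 (replace idx 4: 'f' -> 'h'): "ajahf" -> "ajahh"

Answer: ajahh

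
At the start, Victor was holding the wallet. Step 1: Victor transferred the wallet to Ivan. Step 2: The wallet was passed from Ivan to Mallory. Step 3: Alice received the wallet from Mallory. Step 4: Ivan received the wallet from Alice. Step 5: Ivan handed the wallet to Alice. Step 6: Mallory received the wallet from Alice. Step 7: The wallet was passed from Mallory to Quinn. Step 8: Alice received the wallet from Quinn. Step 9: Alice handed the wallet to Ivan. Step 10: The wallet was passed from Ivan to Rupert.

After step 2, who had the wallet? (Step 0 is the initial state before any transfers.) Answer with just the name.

Tracking the wallet holder through step 2:
After step 0 (start): Victor
After step 1: Ivan
After step 2: Mallory

At step 2, the holder is Mallory.

Answer: Mallory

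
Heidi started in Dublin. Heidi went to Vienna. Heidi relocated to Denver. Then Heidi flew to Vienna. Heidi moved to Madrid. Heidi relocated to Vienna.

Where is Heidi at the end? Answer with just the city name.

Tracking Heidi's location:
Start: Heidi is in Dublin.
After move 1: Dublin -> Vienna. Heidi is in Vienna.
After move 2: Vienna -> Denver. Heidi is in Denver.
After move 3: Denver -> Vienna. Heidi is in Vienna.
After move 4: Vienna -> Madrid. Heidi is in Madrid.
After move 5: Madrid -> Vienna. Heidi is in Vienna.

Answer: Vienna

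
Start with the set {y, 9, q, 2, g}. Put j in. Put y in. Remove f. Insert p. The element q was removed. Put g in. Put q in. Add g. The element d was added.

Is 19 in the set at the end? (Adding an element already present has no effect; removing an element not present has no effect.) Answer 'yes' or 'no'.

Answer: no

Derivation:
Tracking the set through each operation:
Start: {2, 9, g, q, y}
Event 1 (add j): added. Set: {2, 9, g, j, q, y}
Event 2 (add y): already present, no change. Set: {2, 9, g, j, q, y}
Event 3 (remove f): not present, no change. Set: {2, 9, g, j, q, y}
Event 4 (add p): added. Set: {2, 9, g, j, p, q, y}
Event 5 (remove q): removed. Set: {2, 9, g, j, p, y}
Event 6 (add g): already present, no change. Set: {2, 9, g, j, p, y}
Event 7 (add q): added. Set: {2, 9, g, j, p, q, y}
Event 8 (add g): already present, no change. Set: {2, 9, g, j, p, q, y}
Event 9 (add d): added. Set: {2, 9, d, g, j, p, q, y}

Final set: {2, 9, d, g, j, p, q, y} (size 8)
19 is NOT in the final set.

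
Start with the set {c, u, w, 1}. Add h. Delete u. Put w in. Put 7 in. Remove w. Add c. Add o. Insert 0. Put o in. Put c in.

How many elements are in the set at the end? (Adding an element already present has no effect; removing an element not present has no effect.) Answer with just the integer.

Tracking the set through each operation:
Start: {1, c, u, w}
Event 1 (add h): added. Set: {1, c, h, u, w}
Event 2 (remove u): removed. Set: {1, c, h, w}
Event 3 (add w): already present, no change. Set: {1, c, h, w}
Event 4 (add 7): added. Set: {1, 7, c, h, w}
Event 5 (remove w): removed. Set: {1, 7, c, h}
Event 6 (add c): already present, no change. Set: {1, 7, c, h}
Event 7 (add o): added. Set: {1, 7, c, h, o}
Event 8 (add 0): added. Set: {0, 1, 7, c, h, o}
Event 9 (add o): already present, no change. Set: {0, 1, 7, c, h, o}
Event 10 (add c): already present, no change. Set: {0, 1, 7, c, h, o}

Final set: {0, 1, 7, c, h, o} (size 6)

Answer: 6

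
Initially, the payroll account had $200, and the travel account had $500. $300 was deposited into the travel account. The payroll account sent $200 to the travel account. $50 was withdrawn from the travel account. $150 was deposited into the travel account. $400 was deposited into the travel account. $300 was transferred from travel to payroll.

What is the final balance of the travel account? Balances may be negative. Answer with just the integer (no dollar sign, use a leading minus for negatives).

Tracking account balances step by step:
Start: payroll=200, travel=500
Event 1 (deposit 300 to travel): travel: 500 + 300 = 800. Balances: payroll=200, travel=800
Event 2 (transfer 200 payroll -> travel): payroll: 200 - 200 = 0, travel: 800 + 200 = 1000. Balances: payroll=0, travel=1000
Event 3 (withdraw 50 from travel): travel: 1000 - 50 = 950. Balances: payroll=0, travel=950
Event 4 (deposit 150 to travel): travel: 950 + 150 = 1100. Balances: payroll=0, travel=1100
Event 5 (deposit 400 to travel): travel: 1100 + 400 = 1500. Balances: payroll=0, travel=1500
Event 6 (transfer 300 travel -> payroll): travel: 1500 - 300 = 1200, payroll: 0 + 300 = 300. Balances: payroll=300, travel=1200

Final balance of travel: 1200

Answer: 1200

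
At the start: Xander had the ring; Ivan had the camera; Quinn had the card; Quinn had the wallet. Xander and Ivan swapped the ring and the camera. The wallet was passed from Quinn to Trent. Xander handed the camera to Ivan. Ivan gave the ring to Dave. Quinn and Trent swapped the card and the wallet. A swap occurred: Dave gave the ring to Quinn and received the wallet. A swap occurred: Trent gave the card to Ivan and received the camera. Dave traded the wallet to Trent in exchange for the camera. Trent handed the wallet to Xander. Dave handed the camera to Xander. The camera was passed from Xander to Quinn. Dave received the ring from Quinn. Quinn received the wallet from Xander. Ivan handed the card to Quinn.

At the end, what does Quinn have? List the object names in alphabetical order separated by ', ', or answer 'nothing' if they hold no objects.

Tracking all object holders:
Start: ring:Xander, camera:Ivan, card:Quinn, wallet:Quinn
Event 1 (swap ring<->camera: now ring:Ivan, camera:Xander). State: ring:Ivan, camera:Xander, card:Quinn, wallet:Quinn
Event 2 (give wallet: Quinn -> Trent). State: ring:Ivan, camera:Xander, card:Quinn, wallet:Trent
Event 3 (give camera: Xander -> Ivan). State: ring:Ivan, camera:Ivan, card:Quinn, wallet:Trent
Event 4 (give ring: Ivan -> Dave). State: ring:Dave, camera:Ivan, card:Quinn, wallet:Trent
Event 5 (swap card<->wallet: now card:Trent, wallet:Quinn). State: ring:Dave, camera:Ivan, card:Trent, wallet:Quinn
Event 6 (swap ring<->wallet: now ring:Quinn, wallet:Dave). State: ring:Quinn, camera:Ivan, card:Trent, wallet:Dave
Event 7 (swap card<->camera: now card:Ivan, camera:Trent). State: ring:Quinn, camera:Trent, card:Ivan, wallet:Dave
Event 8 (swap wallet<->camera: now wallet:Trent, camera:Dave). State: ring:Quinn, camera:Dave, card:Ivan, wallet:Trent
Event 9 (give wallet: Trent -> Xander). State: ring:Quinn, camera:Dave, card:Ivan, wallet:Xander
Event 10 (give camera: Dave -> Xander). State: ring:Quinn, camera:Xander, card:Ivan, wallet:Xander
Event 11 (give camera: Xander -> Quinn). State: ring:Quinn, camera:Quinn, card:Ivan, wallet:Xander
Event 12 (give ring: Quinn -> Dave). State: ring:Dave, camera:Quinn, card:Ivan, wallet:Xander
Event 13 (give wallet: Xander -> Quinn). State: ring:Dave, camera:Quinn, card:Ivan, wallet:Quinn
Event 14 (give card: Ivan -> Quinn). State: ring:Dave, camera:Quinn, card:Quinn, wallet:Quinn

Final state: ring:Dave, camera:Quinn, card:Quinn, wallet:Quinn
Quinn holds: camera, card, wallet.

Answer: camera, card, wallet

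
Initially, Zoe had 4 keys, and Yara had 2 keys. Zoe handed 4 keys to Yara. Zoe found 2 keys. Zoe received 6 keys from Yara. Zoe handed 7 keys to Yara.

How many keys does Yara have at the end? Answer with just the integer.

Tracking counts step by step:
Start: Zoe=4, Yara=2
Event 1 (Zoe -> Yara, 4): Zoe: 4 -> 0, Yara: 2 -> 6. State: Zoe=0, Yara=6
Event 2 (Zoe +2): Zoe: 0 -> 2. State: Zoe=2, Yara=6
Event 3 (Yara -> Zoe, 6): Yara: 6 -> 0, Zoe: 2 -> 8. State: Zoe=8, Yara=0
Event 4 (Zoe -> Yara, 7): Zoe: 8 -> 1, Yara: 0 -> 7. State: Zoe=1, Yara=7

Yara's final count: 7

Answer: 7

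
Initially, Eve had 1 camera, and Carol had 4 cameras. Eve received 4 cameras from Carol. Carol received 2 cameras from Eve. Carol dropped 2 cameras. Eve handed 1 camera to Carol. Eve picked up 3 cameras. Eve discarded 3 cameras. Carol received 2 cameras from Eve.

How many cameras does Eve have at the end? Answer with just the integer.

Answer: 0

Derivation:
Tracking counts step by step:
Start: Eve=1, Carol=4
Event 1 (Carol -> Eve, 4): Carol: 4 -> 0, Eve: 1 -> 5. State: Eve=5, Carol=0
Event 2 (Eve -> Carol, 2): Eve: 5 -> 3, Carol: 0 -> 2. State: Eve=3, Carol=2
Event 3 (Carol -2): Carol: 2 -> 0. State: Eve=3, Carol=0
Event 4 (Eve -> Carol, 1): Eve: 3 -> 2, Carol: 0 -> 1. State: Eve=2, Carol=1
Event 5 (Eve +3): Eve: 2 -> 5. State: Eve=5, Carol=1
Event 6 (Eve -3): Eve: 5 -> 2. State: Eve=2, Carol=1
Event 7 (Eve -> Carol, 2): Eve: 2 -> 0, Carol: 1 -> 3. State: Eve=0, Carol=3

Eve's final count: 0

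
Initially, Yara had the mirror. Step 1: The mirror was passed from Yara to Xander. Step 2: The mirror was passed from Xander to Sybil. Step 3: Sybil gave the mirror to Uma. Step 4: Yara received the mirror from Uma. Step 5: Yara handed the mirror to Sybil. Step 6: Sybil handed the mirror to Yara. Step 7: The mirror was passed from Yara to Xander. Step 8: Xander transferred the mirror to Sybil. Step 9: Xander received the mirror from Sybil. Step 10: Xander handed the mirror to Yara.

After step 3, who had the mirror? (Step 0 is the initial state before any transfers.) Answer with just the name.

Answer: Uma

Derivation:
Tracking the mirror holder through step 3:
After step 0 (start): Yara
After step 1: Xander
After step 2: Sybil
After step 3: Uma

At step 3, the holder is Uma.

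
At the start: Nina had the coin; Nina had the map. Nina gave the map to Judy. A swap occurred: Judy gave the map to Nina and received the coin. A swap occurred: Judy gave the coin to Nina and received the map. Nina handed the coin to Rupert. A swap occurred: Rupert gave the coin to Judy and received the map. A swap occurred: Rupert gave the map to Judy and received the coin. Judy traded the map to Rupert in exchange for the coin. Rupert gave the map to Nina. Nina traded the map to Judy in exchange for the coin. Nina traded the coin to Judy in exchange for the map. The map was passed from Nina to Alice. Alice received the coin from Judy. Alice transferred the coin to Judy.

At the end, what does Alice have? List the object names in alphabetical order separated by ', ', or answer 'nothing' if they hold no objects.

Tracking all object holders:
Start: coin:Nina, map:Nina
Event 1 (give map: Nina -> Judy). State: coin:Nina, map:Judy
Event 2 (swap map<->coin: now map:Nina, coin:Judy). State: coin:Judy, map:Nina
Event 3 (swap coin<->map: now coin:Nina, map:Judy). State: coin:Nina, map:Judy
Event 4 (give coin: Nina -> Rupert). State: coin:Rupert, map:Judy
Event 5 (swap coin<->map: now coin:Judy, map:Rupert). State: coin:Judy, map:Rupert
Event 6 (swap map<->coin: now map:Judy, coin:Rupert). State: coin:Rupert, map:Judy
Event 7 (swap map<->coin: now map:Rupert, coin:Judy). State: coin:Judy, map:Rupert
Event 8 (give map: Rupert -> Nina). State: coin:Judy, map:Nina
Event 9 (swap map<->coin: now map:Judy, coin:Nina). State: coin:Nina, map:Judy
Event 10 (swap coin<->map: now coin:Judy, map:Nina). State: coin:Judy, map:Nina
Event 11 (give map: Nina -> Alice). State: coin:Judy, map:Alice
Event 12 (give coin: Judy -> Alice). State: coin:Alice, map:Alice
Event 13 (give coin: Alice -> Judy). State: coin:Judy, map:Alice

Final state: coin:Judy, map:Alice
Alice holds: map.

Answer: map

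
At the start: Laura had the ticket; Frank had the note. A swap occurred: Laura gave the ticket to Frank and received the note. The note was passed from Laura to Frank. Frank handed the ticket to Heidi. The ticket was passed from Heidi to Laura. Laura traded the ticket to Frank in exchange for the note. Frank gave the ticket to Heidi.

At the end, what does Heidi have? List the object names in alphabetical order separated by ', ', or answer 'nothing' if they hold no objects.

Tracking all object holders:
Start: ticket:Laura, note:Frank
Event 1 (swap ticket<->note: now ticket:Frank, note:Laura). State: ticket:Frank, note:Laura
Event 2 (give note: Laura -> Frank). State: ticket:Frank, note:Frank
Event 3 (give ticket: Frank -> Heidi). State: ticket:Heidi, note:Frank
Event 4 (give ticket: Heidi -> Laura). State: ticket:Laura, note:Frank
Event 5 (swap ticket<->note: now ticket:Frank, note:Laura). State: ticket:Frank, note:Laura
Event 6 (give ticket: Frank -> Heidi). State: ticket:Heidi, note:Laura

Final state: ticket:Heidi, note:Laura
Heidi holds: ticket.

Answer: ticket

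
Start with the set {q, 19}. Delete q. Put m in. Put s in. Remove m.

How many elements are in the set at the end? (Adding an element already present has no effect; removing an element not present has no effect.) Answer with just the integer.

Answer: 2

Derivation:
Tracking the set through each operation:
Start: {19, q}
Event 1 (remove q): removed. Set: {19}
Event 2 (add m): added. Set: {19, m}
Event 3 (add s): added. Set: {19, m, s}
Event 4 (remove m): removed. Set: {19, s}

Final set: {19, s} (size 2)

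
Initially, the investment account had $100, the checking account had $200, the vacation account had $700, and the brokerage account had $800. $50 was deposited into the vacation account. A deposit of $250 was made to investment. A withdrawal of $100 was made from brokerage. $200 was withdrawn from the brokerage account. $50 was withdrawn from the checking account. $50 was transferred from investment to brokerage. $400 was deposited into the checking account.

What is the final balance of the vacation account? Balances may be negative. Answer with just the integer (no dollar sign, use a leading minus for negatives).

Tracking account balances step by step:
Start: investment=100, checking=200, vacation=700, brokerage=800
Event 1 (deposit 50 to vacation): vacation: 700 + 50 = 750. Balances: investment=100, checking=200, vacation=750, brokerage=800
Event 2 (deposit 250 to investment): investment: 100 + 250 = 350. Balances: investment=350, checking=200, vacation=750, brokerage=800
Event 3 (withdraw 100 from brokerage): brokerage: 800 - 100 = 700. Balances: investment=350, checking=200, vacation=750, brokerage=700
Event 4 (withdraw 200 from brokerage): brokerage: 700 - 200 = 500. Balances: investment=350, checking=200, vacation=750, brokerage=500
Event 5 (withdraw 50 from checking): checking: 200 - 50 = 150. Balances: investment=350, checking=150, vacation=750, brokerage=500
Event 6 (transfer 50 investment -> brokerage): investment: 350 - 50 = 300, brokerage: 500 + 50 = 550. Balances: investment=300, checking=150, vacation=750, brokerage=550
Event 7 (deposit 400 to checking): checking: 150 + 400 = 550. Balances: investment=300, checking=550, vacation=750, brokerage=550

Final balance of vacation: 750

Answer: 750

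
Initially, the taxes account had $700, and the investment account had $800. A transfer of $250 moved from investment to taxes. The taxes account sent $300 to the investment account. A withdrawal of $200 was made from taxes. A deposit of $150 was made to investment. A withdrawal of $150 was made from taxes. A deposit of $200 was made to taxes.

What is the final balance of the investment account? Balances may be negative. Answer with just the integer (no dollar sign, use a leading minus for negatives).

Tracking account balances step by step:
Start: taxes=700, investment=800
Event 1 (transfer 250 investment -> taxes): investment: 800 - 250 = 550, taxes: 700 + 250 = 950. Balances: taxes=950, investment=550
Event 2 (transfer 300 taxes -> investment): taxes: 950 - 300 = 650, investment: 550 + 300 = 850. Balances: taxes=650, investment=850
Event 3 (withdraw 200 from taxes): taxes: 650 - 200 = 450. Balances: taxes=450, investment=850
Event 4 (deposit 150 to investment): investment: 850 + 150 = 1000. Balances: taxes=450, investment=1000
Event 5 (withdraw 150 from taxes): taxes: 450 - 150 = 300. Balances: taxes=300, investment=1000
Event 6 (deposit 200 to taxes): taxes: 300 + 200 = 500. Balances: taxes=500, investment=1000

Final balance of investment: 1000

Answer: 1000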